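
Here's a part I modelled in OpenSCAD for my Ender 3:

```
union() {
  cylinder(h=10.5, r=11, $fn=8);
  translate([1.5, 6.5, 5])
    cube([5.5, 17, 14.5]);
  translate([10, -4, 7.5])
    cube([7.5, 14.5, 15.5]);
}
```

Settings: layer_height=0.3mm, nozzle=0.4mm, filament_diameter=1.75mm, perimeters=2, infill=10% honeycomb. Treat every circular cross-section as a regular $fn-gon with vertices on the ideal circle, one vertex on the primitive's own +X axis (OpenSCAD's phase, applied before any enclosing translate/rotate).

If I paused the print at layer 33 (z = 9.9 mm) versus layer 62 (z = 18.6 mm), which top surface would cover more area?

layer 33 (z = 9.9 mm)

Layer 33 (z = 9.9): the r=11 cylinder gives a regular 8-gon of circumradius 11 (constant along its height) (area = (8/2)·11.000²·sin(360°/8) = 342.24 mm²); the 5.5×17 cube at (1.5, 6.5) contributes its full rectangle (area 93.50 mm²); the cube at (10, -4) (footprint 7.5×14.5) is included at this height (area 108.75 mm²); Taking the union: the regions partially overlap — summed areas 544.49 mm² minus the doubly-counted overlap 17.48 mm² gives 527.01 mm² — area = 527.01 mm². So its area = 527.01 mm². Layer 62 (z = 18.6): the cylinder is not intersected at this z (z outside [0, 10.5]); the 5.5×17 cube at (1.5, 6.5) contributes its full rectangle (area 93.50 mm²); the cube at (10, -4) (footprint 7.5×14.5) is included at this height (area 108.75 mm²); Merging all regions: the 2 present regions are separate (no shared area or edge), so areas and boundary lengths simply add and each stays a separate island — area = 202.25 mm². So its area = 202.25 mm². Layer 33 is larger (527.01 vs 202.25 mm²).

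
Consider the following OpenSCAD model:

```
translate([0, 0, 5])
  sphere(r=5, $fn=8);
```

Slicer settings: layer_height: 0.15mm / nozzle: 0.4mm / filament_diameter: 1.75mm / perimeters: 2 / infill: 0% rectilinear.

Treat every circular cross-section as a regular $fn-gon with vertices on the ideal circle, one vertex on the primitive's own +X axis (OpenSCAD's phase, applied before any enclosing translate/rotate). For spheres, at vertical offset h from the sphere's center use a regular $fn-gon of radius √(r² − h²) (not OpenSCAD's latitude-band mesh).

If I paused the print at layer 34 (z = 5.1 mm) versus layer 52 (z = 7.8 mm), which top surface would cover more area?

layer 34 (z = 5.1 mm)

Layer 34 (z = 5.1): the r=5 sphere slices to a regular 8-gon of circumradius 4.999 (√(r²−h²) with h=0.1 from center) (area = (8/2)·4.999²·sin(360°/8) = 70.68 mm²). So its area = 70.68 mm². Layer 52 (z = 7.8): the sphere: section is a regular 8-gon, circumradius = √(r²−h²) = √(5²−2.8²) = 4.142 (area = (8/2)·4.142²·sin(360°/8) = 48.54 mm²). So its area = 48.54 mm². Layer 34 is larger (70.68 vs 48.54 mm²).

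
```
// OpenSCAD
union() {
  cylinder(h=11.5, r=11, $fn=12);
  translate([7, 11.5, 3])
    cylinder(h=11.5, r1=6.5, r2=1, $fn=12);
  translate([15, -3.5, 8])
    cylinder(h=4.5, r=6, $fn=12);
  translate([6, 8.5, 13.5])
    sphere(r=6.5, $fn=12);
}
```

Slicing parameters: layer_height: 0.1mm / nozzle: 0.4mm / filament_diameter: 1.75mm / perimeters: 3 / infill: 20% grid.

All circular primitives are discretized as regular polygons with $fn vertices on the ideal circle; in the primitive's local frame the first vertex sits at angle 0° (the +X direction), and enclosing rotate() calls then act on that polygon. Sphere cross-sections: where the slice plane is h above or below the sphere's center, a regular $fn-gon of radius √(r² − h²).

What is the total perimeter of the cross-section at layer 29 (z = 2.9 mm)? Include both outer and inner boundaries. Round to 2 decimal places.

68.33 mm

At z = 2.9 mm: the r=11 cylinder gives a regular 12-gon of circumradius 11 (constant along its height) (perimeter = 2·12·11.000·sin(180°/12) = 68.33 mm); the cone at (7, 11.5) does not reach this height (z outside [3, 14.5]); the cylinder at (15, -3.5) is not intersected at this z (z outside [8, 12.5]); the sphere at (6, 8.5) is not intersected at this z (|z−center|=10.600 > r=6.5); Taking the union: only the r=11 cylinder is present, so the union is just that shape — boundary = 68.33 mm. Overall, the cross-section is a single solid region. Total boundary length (outer) = 68.33 mm.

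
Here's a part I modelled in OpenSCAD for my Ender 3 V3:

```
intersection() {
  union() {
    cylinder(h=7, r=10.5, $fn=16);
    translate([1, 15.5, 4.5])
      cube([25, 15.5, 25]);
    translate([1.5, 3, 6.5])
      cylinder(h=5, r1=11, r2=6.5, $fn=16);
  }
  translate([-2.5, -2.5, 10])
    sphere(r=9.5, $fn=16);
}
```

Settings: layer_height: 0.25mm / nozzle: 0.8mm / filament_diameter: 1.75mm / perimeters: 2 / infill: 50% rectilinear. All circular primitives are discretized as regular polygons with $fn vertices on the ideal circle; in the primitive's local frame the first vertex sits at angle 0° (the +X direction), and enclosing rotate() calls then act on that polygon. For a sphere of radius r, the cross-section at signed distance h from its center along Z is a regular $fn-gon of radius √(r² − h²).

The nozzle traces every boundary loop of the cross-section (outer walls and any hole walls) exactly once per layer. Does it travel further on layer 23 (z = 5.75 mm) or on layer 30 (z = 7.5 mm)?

layer 23 (z = 5.75 mm)

Layer 23 (z = 5.75): the cylinder: section is a regular 16-gon, circumradius r=10.5 (perimeter = 2·16·10.500·sin(180°/16) = 65.55 mm); the cube at (1, 15.5) (footprint 25×15.5) is included at this height (perimeter 81.00 mm); the cone at (1.5, 3) is absent (z outside [6.5, 11.5]); Combining (union): the 2 present regions are separate (no shared area or edge), so areas and boundary lengths simply add and each stays a separate island — boundary = 146.55 mm; the sphere at (-2.5, -2.5): section is a regular 16-gon, circumradius = √(r²−h²) = √(9.5²−4.25²) = 8.496 (perimeter = 2·16·8.496·sin(180°/16) = 53.04 mm); Taking the intersection: the r=9.5 sphere at (-2.5, -2.5) partially overlaps that combined region; clipping to the common part keeps 202.64 mm² — boundary = 51.07 mm. So its perimeter = 51.07 mm. Layer 30 (z = 7.5): the cylinder is not intersected at this z (z outside [0, 7]); the cube at (1, 15.5) (footprint 25×15.5) is included at this height (perimeter 81.00 mm); the cone at (1.5, 3): at t=0.200 of its height the radius interpolates to r₁+(r₂−r₁)t = 10.100, giving a regular 16-gon of that circumradius (perimeter = 2·16·10.100·sin(180°/16) = 63.05 mm); Combining (union): the 2 present regions are separate (no shared area or edge), so areas and boundary lengths simply add and each stays a separate island — boundary = 144.05 mm; the r=9.5 sphere at (-2.5, -2.5) contributes a regular 16-gon of circumradius √(9.5²−2.5²) = 9.165 (perimeter = 2·16·9.165·sin(180°/16) = 57.22 mm); Keeping only the common overlap: the r=9.5 sphere at (-2.5, -2.5) partially overlaps the result so far; clipping to the common part keeps 156.97 mm² — boundary = 46.04 mm. So its perimeter = 46.04 mm. Layer 23 is larger (51.07 vs 46.04 mm).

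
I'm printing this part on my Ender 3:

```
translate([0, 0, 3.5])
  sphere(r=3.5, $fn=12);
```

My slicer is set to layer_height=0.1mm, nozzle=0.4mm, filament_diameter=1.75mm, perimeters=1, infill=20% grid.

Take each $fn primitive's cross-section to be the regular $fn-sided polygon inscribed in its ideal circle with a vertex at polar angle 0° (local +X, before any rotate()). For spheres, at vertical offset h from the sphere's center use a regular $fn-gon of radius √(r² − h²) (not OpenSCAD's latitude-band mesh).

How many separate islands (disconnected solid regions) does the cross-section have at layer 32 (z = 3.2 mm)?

At z = 3.2 mm: the r=3.5 sphere slices to a regular 12-gon of circumradius 3.487 (√(r²−h²) with h=0.3 from center). Overall, the cross-section is a single solid region. Island count = 1.

1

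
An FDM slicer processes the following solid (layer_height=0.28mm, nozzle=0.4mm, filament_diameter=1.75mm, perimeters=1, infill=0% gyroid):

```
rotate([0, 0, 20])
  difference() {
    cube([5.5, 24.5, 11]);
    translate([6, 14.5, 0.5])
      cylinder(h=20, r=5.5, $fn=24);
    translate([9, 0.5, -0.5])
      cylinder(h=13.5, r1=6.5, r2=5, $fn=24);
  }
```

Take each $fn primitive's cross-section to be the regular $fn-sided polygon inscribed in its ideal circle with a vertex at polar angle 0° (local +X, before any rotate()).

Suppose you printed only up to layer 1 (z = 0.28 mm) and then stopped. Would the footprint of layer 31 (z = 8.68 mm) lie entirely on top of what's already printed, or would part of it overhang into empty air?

part overhangs

Compare the two slices. At z = 0.28: the 5.5×24.5 cube contributes its full rectangle (area 134.75 mm²); the cylinder at (6, 14.5) is absent (z outside [0.5, 20.5]); the cone at (9, 0.5): at t=0.058 of its height the radius interpolates to r₁+(r₂−r₁)t = 6.413, giving a regular 24-gon of that circumradius (area = (24/2)·6.413²·sin(360°/24) = 127.75 mm²); After the difference (first − rest): starting from the 5.5×24.5 cube (134.75 mm²), the cone at (9, 0.5) partially overlaps it — only the 12.23 mm² overlap (of its 127.75 mm²) is removed, clipping the outline — area = 122.52 mm²; (whole slice rotated 20° about Z — lengths, areas and connectivity unchanged). At z = 8.68: the cube is present — its section is the full 5.5×24.5 rectangle (area 134.75 mm²); the r=5.5 cylinder at (6, 14.5) gives a regular 24-gon of circumradius 5.5 (constant along its height) (area = (24/2)·5.500²·sin(360°/24) = 93.95 mm²); the cone at (9, 0.5) (r1=6.5→r2=5) has section circumradius 5.480 here — a regular 24-gon (area = (24/2)·5.480²·sin(360°/24) = 93.27 mm²); After the difference (first − rest): starting from the 5.5×24.5 cube (134.75 mm²), the r=5.5 cylinder at (6, 14.5) partially overlaps it — only the 41.51 mm² overlap (of its 93.95 mm²) is removed, clipping the outline; the cone at (9, 0.5) partially overlaps it — only the 6.63 mm² overlap (of its 93.27 mm²) is removed, clipping the outline — area = 86.61 mm²; (rotated 20° about Z; rotation is an isometry so areas/perimeters/island counts are preserved). Checking containment: at z = 8.68 the cross-section extends beyond the z = 0.28 cross-section by about 5.60 mm².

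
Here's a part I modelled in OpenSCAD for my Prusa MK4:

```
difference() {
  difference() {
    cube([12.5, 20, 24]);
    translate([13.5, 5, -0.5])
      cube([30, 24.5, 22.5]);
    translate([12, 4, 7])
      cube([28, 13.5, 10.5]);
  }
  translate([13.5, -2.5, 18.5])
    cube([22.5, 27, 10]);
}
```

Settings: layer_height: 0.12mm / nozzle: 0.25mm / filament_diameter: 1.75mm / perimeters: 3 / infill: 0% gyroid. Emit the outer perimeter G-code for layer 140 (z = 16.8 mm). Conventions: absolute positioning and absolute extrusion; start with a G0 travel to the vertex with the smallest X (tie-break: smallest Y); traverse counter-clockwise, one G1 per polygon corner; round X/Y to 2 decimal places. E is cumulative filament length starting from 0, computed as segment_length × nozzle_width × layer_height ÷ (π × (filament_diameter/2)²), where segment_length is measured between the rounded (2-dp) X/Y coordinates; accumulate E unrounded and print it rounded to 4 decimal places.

At z = 16.8 mm: the cube (footprint 12.5×20) is included at this height; the cube at (13.5, 5) (footprint 30×24.5) is included at this height; the cube at (12, 4) (footprint 28×13.5) is included at this height; Taking the first minus the rest: starting from the 12.5×20 cube, the 30×24.5 cube at (13.5, 5) misses the remaining region (no effect); the 28×13.5 cube at (12, 4) partially overlaps it — only the 6.75 mm² overlap (of its 378.00 mm²) is removed, clipping the outline — 1 connected region; the cube at (13.5, -2.5) does not reach this height (z outside [18.5, 28.5]); Taking the first minus the rest: none of the subtracted shapes is present at this height, so the result so far is unchanged — 1 connected region. The outline is a single polygon with 8 vertices. Extrusion per mm of travel: 0.25 × 0.12 / (π × 0.875²) = 0.012473. Accumulating E over each segment gives final E = 0.8232.

G0 X0.00 Y0.00 Z16.80
G1 X12.50 Y0.00 E0.1559
G1 X12.50 Y4.00 E0.2058
G1 X12.00 Y4.00 E0.2120
G1 X12.00 Y17.50 E0.3804
G1 X12.50 Y17.50 E0.3866
G1 X12.50 Y20.00 E0.4178
G1 X0.00 Y20.00 E0.5737
G1 X0.00 Y0.00 E0.8232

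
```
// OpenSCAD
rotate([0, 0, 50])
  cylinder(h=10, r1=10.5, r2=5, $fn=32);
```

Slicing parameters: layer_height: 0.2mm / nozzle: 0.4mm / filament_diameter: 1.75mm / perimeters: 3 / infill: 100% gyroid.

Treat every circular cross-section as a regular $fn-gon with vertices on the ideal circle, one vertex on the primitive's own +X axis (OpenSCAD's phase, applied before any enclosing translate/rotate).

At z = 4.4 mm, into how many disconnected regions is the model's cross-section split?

At z = 4.4 mm: the cone: at t=0.440 of its height the radius interpolates to r₁+(r₂−r₁)t = 8.080, giving a regular 32-gon of that circumradius; (rotated 50° about Z; rotation is an isometry so areas/perimeters/island counts are preserved). The result has 1 disconnected region.

1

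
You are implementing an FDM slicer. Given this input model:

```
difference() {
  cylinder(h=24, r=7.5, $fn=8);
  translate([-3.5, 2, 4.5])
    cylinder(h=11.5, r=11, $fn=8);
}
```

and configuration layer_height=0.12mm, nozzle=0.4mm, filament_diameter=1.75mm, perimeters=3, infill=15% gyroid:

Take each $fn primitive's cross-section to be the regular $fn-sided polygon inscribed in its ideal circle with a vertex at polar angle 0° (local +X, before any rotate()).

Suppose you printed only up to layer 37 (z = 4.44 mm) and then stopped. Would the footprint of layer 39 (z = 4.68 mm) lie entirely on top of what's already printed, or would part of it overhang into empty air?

Compare the two slices. At z = 4.44: the r=7.5 cylinder contributes a regular 8-gon of circumradius 7.5 (area = (8/2)·7.500²·sin(360°/8) = 159.10 mm²); the cylinder at (-3.5, 2) is absent (z outside [4.5, 16]); Subtracting the remaining from the first: none of the subtracted shapes is present at this height, so the r=7.5 cylinder is unchanged — area = 159.10 mm². At z = 4.68: the r=7.5 cylinder contributes a regular 8-gon of circumradius 7.5 (area = (8/2)·7.500²·sin(360°/8) = 159.10 mm²); the cylinder at (-3.5, 2): section is a regular 8-gon, circumradius r=11 (area = (8/2)·11.000²·sin(360°/8) = 342.24 mm²); Taking the first minus the rest: starting from the r=7.5 cylinder (159.10 mm²), the r=11 cylinder at (-3.5, 2) partially overlaps it — only the 154.12 mm² overlap (of its 342.24 mm²) is removed, clipping the outline — area = 4.98 mm². Checking containment: the cross-section at z = 4.68 is a subset of the cross-section at z = 4.44.

entirely on top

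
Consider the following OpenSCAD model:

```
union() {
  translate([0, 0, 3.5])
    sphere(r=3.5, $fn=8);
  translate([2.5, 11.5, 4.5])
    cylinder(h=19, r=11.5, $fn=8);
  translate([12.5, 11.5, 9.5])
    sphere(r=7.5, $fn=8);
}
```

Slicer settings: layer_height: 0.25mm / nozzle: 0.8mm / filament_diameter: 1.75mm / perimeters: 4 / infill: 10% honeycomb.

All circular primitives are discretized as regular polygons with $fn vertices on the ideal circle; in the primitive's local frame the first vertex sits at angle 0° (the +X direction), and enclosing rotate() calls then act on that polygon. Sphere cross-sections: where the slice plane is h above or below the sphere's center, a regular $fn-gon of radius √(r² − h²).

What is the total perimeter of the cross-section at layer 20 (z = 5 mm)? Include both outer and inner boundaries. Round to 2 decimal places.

At z = 5 mm: the r=3.5 sphere slices to a regular 8-gon of circumradius 3.162 (√(r²−h²) with h=1.5 from center) (perimeter = 2·8·3.162·sin(180°/8) = 19.36 mm); the cylinder at (2.5, 11.5): section is a regular 8-gon, circumradius r=11.5 (perimeter = 2·8·11.500·sin(180°/8) = 70.41 mm); the r=7.5 sphere at (12.5, 11.5) slices to a regular 8-gon of circumradius 6.000 (√(r²−h²) with h=4.5 from center) (perimeter = 2·8·6.000·sin(180°/8) = 36.74 mm); Taking the union: the regions partially overlap (shared area 62.74 mm²), so the edge portions inside another operand are dropped and the merged outline is re-measured after clipping — boundary = 84.63 mm. Overall, the cross-section is a single solid region. Total boundary length (outer) = 84.63 mm.

84.63 mm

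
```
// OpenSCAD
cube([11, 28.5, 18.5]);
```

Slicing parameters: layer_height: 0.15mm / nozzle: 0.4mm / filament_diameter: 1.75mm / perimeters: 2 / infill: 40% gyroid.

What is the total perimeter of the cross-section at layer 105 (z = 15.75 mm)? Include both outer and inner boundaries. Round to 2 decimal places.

At z = 15.75 mm: the cube is present — its section is the full 11×28.5 rectangle (perimeter 79.00 mm). Overall, the cross-section is a single solid region. Total boundary length (outer) = 79.00 mm.

79.00 mm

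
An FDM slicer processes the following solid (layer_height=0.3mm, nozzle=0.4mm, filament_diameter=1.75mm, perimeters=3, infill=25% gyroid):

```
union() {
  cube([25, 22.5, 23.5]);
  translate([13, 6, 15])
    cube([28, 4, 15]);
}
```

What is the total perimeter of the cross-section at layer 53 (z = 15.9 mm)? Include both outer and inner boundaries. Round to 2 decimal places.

At z = 15.9 mm: the cube is present — its section is the full 25×22.5 rectangle (perimeter 95.00 mm); the 28×4 cube at (13, 6) contributes its full rectangle (perimeter 64.00 mm); Merging all regions: the regions partially overlap (shared area 48.00 mm²), so the edge portions inside another operand are dropped and the merged outline is re-measured after clipping — boundary = 127.00 mm. Overall, the cross-section is a single solid region. Total boundary length (outer) = 127.00 mm.

127.00 mm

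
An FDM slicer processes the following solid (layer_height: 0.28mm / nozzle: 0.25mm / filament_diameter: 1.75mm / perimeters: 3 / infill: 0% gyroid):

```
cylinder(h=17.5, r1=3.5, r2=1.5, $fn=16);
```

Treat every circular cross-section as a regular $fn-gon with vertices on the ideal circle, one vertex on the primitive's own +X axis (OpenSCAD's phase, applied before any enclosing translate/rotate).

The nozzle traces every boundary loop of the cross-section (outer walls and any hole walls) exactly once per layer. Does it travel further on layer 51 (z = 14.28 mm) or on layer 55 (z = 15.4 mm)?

layer 51 (z = 14.28 mm)

Layer 51 (z = 14.28): the cone (r1=3.5→r2=1.5) has section circumradius 1.868 here — a regular 16-gon (perimeter = 2·16·1.868·sin(180°/16) = 11.66 mm). So its perimeter = 11.66 mm. Layer 55 (z = 15.4): the cone contributes a regular 16-gon of circumradius 1.740 (interpolated between r1=3.5 and r2=1.5 at t=0.880) (perimeter = 2·16·1.740·sin(180°/16) = 10.86 mm). So its perimeter = 10.86 mm. Layer 51 is larger (11.66 vs 10.86 mm).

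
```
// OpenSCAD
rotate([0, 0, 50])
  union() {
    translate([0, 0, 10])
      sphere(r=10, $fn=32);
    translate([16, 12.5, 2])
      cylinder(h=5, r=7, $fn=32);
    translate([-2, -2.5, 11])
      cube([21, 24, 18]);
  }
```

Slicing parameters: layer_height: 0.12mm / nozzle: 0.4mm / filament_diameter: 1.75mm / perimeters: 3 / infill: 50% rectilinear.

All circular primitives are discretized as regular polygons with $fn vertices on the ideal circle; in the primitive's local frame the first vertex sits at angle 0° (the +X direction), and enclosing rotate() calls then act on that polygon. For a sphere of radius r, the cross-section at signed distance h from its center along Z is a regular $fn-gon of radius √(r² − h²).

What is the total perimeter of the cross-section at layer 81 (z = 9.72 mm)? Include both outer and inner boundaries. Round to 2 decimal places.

At z = 9.72 mm: the sphere: section is a regular 32-gon, circumradius = √(r²−h²) = √(10²−0.28²) = 9.996 (perimeter = 2·32·9.996·sin(180°/32) = 62.71 mm); the cylinder at (16, 12.5) is not intersected at this z (z outside [2, 7]); the cube at (-2, -2.5) is not intersected at this z (z outside [11, 29]); Merging all regions: only the r=10 sphere is present, so the union is just that shape — boundary = 62.71 mm; (whole slice rotated 50° about Z — lengths, areas and connectivity unchanged). Overall, the cross-section is a single solid region. Total boundary length (outer) = 62.71 mm.

62.71 mm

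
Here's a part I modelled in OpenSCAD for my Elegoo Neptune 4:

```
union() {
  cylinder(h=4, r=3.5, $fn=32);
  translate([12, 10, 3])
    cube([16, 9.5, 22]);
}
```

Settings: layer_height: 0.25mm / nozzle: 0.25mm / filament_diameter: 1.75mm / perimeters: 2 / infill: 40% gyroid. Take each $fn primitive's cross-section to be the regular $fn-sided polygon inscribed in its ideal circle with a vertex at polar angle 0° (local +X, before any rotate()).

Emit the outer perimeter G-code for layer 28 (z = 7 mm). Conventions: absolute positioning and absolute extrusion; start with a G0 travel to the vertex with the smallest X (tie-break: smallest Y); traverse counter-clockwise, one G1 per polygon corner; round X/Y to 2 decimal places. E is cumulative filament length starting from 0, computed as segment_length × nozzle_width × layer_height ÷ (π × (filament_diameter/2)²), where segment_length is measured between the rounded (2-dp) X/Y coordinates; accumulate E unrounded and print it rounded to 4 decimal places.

At z = 7 mm: the cylinder does not reach this height (z outside [0, 4]); the cube at (12, 10) (footprint 16×9.5) is included at this height; Merging all regions: only the 16×9.5 cube at (12, 10) is present, so the union is just that shape — 1 connected region. The outline is a single polygon with 4 vertices. Extrusion per mm of travel: 0.25 × 0.25 / (π × 0.875²) = 0.025984. Accumulating E over each segment gives final E = 1.3252.

G0 X12.00 Y10.00 Z7.00
G1 X28.00 Y10.00 E0.4158
G1 X28.00 Y19.50 E0.6626
G1 X12.00 Y19.50 E1.0784
G1 X12.00 Y10.00 E1.3252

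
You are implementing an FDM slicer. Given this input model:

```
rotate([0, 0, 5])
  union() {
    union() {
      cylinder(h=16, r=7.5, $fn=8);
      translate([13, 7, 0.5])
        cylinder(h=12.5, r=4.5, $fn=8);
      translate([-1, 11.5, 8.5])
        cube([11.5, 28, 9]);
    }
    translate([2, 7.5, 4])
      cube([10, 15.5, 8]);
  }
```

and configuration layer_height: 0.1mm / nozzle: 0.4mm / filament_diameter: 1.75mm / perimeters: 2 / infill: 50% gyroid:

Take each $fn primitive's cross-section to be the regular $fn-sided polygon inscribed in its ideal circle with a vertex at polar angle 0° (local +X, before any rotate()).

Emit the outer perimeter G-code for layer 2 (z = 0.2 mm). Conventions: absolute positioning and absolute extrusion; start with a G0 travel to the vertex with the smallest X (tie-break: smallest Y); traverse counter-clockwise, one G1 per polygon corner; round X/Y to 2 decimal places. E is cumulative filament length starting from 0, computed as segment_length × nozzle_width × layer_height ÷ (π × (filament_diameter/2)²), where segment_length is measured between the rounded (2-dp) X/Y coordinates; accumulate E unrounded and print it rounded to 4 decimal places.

G0 X-7.47 Y-0.65 Z0.20
G1 X-4.82 Y-5.75 E0.0956
G1 X0.65 Y-7.47 E0.1909
G1 X5.75 Y-4.82 E0.2865
G1 X7.47 Y0.65 E0.3819
G1 X4.82 Y5.75 E0.4775
G1 X-0.65 Y7.47 E0.5728
G1 X-5.75 Y4.82 E0.6684
G1 X-7.47 Y-0.65 E0.7637

At z = 0.2 mm: the cylinder: section is a regular 8-gon, circumradius r=7.5; the cylinder at (13, 7) is not intersected at this z (z outside [0.5, 13]); the cube at (-1, 11.5) is absent (z outside [8.5, 17.5]); Taking the union: only the r=7.5 cylinder is present, so the union is just that shape — 1 connected region; the cube at (2, 7.5) is absent (z outside [4, 12]); Combining (union): only that combined region is present, so the union is just that shape — 1 connected region; (whole slice rotated 5° about Z — lengths, areas and connectivity unchanged). The outline is a single polygon with 8 vertices. Extrusion per mm of travel: 0.4 × 0.1 / (π × 0.875²) = 0.016630. Accumulating E over each segment gives final E = 0.7637.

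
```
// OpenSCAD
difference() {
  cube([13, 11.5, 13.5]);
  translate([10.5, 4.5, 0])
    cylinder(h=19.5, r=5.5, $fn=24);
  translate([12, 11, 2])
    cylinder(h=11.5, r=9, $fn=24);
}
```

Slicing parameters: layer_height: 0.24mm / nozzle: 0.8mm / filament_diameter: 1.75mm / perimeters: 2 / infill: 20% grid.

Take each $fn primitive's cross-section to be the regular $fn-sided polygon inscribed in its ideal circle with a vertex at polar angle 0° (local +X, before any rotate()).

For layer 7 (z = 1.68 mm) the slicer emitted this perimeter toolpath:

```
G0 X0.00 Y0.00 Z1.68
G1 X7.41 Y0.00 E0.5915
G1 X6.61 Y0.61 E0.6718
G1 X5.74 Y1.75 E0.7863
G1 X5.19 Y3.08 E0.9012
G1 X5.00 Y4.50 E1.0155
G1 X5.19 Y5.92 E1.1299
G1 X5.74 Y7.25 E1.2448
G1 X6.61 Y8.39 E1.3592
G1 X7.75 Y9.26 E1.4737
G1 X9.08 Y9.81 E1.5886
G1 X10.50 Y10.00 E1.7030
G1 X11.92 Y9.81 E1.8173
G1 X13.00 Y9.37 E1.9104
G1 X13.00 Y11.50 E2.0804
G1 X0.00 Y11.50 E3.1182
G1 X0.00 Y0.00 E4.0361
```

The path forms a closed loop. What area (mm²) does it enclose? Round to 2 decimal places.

Apply the shoelace formula to the sequence of (X, Y) vertices; enclosed area = 80.17 mm².

80.17 mm²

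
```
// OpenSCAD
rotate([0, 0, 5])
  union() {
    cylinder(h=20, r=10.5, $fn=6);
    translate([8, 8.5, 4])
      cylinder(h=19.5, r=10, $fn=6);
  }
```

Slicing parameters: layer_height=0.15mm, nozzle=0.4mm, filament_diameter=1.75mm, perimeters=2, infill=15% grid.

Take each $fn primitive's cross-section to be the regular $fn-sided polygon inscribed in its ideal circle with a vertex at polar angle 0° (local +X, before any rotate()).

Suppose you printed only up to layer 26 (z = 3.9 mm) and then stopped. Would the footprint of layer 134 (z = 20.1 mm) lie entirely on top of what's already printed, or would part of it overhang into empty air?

part overhangs

Compare the two slices. At z = 3.9: the r=10.5 cylinder contributes a regular 6-gon of circumradius 10.5 (area = (6/2)·10.500²·sin(360°/6) = 286.44 mm²); the cylinder at (8, 8.5) is absent (z outside [4, 23.5]); Combining (union): only the r=10.5 cylinder is present, so the union is just that shape — area = 286.44 mm²; (rotated 5° about Z; rotation is an isometry so areas/perimeters/island counts are preserved). At z = 20.1: the cylinder does not reach this height (z outside [0, 20]); the r=10 cylinder at (8, 8.5) gives a regular 6-gon of circumradius 10 (constant along its height) (area = (6/2)·10.000²·sin(360°/6) = 259.81 mm²); Taking the union: only the r=10 cylinder at (8, 8.5) is present, so the union is just that shape — area = 259.81 mm²; (rotated 5° about Z; rotation is an isometry so areas/perimeters/island counts are preserved). Checking containment: at z = 20.1 the cross-section extends beyond the z = 3.9 cross-section by about 189.77 mm².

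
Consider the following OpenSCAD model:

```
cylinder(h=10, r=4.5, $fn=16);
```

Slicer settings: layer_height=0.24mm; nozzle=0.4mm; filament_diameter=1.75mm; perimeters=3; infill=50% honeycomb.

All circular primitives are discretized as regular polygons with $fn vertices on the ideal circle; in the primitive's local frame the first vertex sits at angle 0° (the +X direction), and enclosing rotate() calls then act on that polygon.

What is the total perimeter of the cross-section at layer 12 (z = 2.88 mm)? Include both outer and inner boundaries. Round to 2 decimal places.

At z = 2.88 mm: the cylinder: section is a regular 16-gon, circumradius r=4.5 (perimeter = 2·16·4.500·sin(180°/16) = 28.09 mm). Overall, the cross-section is a single solid region. Total boundary length (outer) = 28.09 mm.

28.09 mm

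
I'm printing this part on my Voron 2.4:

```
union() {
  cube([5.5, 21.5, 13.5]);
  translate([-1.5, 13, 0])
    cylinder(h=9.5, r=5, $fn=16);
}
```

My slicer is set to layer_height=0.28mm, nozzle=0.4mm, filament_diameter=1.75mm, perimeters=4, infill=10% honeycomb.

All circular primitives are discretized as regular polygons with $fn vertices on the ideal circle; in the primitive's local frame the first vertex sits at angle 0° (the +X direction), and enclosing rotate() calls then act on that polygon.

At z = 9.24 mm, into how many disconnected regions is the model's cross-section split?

At z = 9.24 mm: the cube is present — its section is the full 5.5×21.5 rectangle; the cylinder at (-1.5, 13): section is a regular 16-gon, circumradius r=5; Combining (union): the regions partially overlap (shared area 23.72 mm²), so overlapping operands fuse into one piece — 1 connected region. The result has 1 disconnected region.

1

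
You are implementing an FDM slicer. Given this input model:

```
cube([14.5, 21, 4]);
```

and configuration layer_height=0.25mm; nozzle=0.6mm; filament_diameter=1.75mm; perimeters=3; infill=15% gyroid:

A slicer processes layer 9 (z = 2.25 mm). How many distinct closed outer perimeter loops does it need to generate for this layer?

1

At z = 2.25 mm: the cube is present — its section is the full 14.5×21 rectangle. The result has 1 disconnected region.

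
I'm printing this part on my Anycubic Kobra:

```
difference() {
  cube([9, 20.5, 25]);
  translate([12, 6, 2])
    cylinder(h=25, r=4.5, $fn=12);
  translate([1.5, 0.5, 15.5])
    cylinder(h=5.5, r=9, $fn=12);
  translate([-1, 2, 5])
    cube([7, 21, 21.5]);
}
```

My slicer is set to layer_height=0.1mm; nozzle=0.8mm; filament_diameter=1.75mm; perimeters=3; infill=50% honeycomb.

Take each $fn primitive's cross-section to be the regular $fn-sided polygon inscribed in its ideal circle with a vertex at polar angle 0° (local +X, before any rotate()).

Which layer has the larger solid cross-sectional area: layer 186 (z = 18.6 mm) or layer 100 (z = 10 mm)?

Layer 186 (z = 18.6): the cube is present — its section is the full 9×20.5 rectangle (area 184.50 mm²); the cylinder at (12, 6): section is a regular 12-gon, circumradius r=4.5 (area = (12/2)·4.500²·sin(360°/12) = 60.75 mm²); the r=9 cylinder at (1.5, 0.5) gives a regular 12-gon of circumradius 9 (constant along its height) (area = (12/2)·9.000²·sin(360°/12) = 243.00 mm²); the 7×21 cube at (-1, 2) contributes its full rectangle (area 147.00 mm²); Taking the first minus the rest: starting from the 9×20.5 cube (184.50 mm²), the r=4.5 cylinder at (12, 6) partially overlaps it — only the 6.20 mm² overlap (of its 60.75 mm²) is removed, clipping the outline; the r=9 cylinder at (1.5, 0.5) partially overlaps it — only the 71.27 mm² overlap (of its 243.00 mm²) is removed, clipping the outline; the 7×21 cube at (-1, 2) partially overlaps it — only the 69.01 mm² overlap (of its 147.00 mm²) is removed, clipping the outline — area = 38.02 mm². So its area = 38.02 mm². Layer 100 (z = 10): the cube is present — its section is the full 9×20.5 rectangle (area 184.50 mm²); the cylinder at (12, 6): section is a regular 12-gon, circumradius r=4.5 (area = (12/2)·4.500²·sin(360°/12) = 60.75 mm²); the cylinder at (1.5, 0.5) does not reach this height (z outside [15.5, 21]); the cube at (-1, 2) (footprint 7×21) is included at this height (area 147.00 mm²); Subtracting the remaining from the first: starting from the 9×20.5 cube (184.50 mm²), the r=4.5 cylinder at (12, 6) partially overlaps it — only the 6.20 mm² overlap (of its 60.75 mm²) is removed, clipping the outline; the 7×21 cube at (-1, 2) partially overlaps it — only the 111.00 mm² overlap (of its 147.00 mm²) is removed, clipping the outline — area = 67.30 mm². So its area = 67.30 mm². Layer 100 is larger (67.30 vs 38.02 mm²).

layer 100 (z = 10 mm)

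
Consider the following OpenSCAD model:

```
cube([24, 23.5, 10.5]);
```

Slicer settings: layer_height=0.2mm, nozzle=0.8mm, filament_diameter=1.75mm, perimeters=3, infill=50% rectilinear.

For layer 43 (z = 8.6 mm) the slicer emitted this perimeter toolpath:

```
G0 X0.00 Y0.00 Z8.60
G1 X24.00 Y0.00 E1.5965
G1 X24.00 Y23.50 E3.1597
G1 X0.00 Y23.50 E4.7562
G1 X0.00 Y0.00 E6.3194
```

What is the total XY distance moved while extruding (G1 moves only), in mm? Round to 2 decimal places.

Sum the Euclidean lengths of each G1 segment: total = 95.00 mm.

95.00 mm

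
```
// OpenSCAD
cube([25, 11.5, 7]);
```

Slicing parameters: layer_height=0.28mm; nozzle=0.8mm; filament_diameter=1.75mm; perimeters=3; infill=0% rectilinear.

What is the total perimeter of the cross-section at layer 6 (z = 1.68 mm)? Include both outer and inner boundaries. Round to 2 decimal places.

At z = 1.68 mm: the 25×11.5 cube contributes its full rectangle (perimeter 73.00 mm). Overall, the cross-section is a single solid region. Total boundary length (outer) = 73.00 mm.

73.00 mm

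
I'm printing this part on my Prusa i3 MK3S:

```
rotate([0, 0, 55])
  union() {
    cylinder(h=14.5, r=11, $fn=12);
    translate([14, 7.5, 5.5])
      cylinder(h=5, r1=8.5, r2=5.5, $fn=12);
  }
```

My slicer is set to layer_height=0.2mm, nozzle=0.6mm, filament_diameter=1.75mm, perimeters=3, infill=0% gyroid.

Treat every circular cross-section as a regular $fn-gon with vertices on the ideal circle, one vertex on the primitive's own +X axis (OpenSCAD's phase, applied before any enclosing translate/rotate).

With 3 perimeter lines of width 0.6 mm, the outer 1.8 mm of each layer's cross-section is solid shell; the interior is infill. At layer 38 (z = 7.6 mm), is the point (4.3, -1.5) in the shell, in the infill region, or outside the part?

At z = 7.6 mm: the r=11 cylinder gives a regular 12-gon of circumradius 11 (constant along its height); the cone at (14, 7.5) (r1=8.5→r2=5.5) has section circumradius 7.240 here — a regular 12-gon; Taking the union: the regions partially overlap (shared area 10.19 mm²), so overlapping operands fuse into one piece — 1 connected region; (rotated 55° about Z; rotation is an isometry so areas/perimeters/island counts are preserved). Overall, the cross-section is a single solid region. Undo the 55° rotation: the query point maps to (1.238, -4.383) in the un-rotated model frame. The nearest boundary edge runs (5.50, -9.53)→(-0.00, -11.00); distance from the point to it = 6.07 mm. The point is inside the cross-section and 6.07 mm from the nearest boundary — more than the 1.8 mm shell width (3 × 0.6), so it's in the infill interior.

infill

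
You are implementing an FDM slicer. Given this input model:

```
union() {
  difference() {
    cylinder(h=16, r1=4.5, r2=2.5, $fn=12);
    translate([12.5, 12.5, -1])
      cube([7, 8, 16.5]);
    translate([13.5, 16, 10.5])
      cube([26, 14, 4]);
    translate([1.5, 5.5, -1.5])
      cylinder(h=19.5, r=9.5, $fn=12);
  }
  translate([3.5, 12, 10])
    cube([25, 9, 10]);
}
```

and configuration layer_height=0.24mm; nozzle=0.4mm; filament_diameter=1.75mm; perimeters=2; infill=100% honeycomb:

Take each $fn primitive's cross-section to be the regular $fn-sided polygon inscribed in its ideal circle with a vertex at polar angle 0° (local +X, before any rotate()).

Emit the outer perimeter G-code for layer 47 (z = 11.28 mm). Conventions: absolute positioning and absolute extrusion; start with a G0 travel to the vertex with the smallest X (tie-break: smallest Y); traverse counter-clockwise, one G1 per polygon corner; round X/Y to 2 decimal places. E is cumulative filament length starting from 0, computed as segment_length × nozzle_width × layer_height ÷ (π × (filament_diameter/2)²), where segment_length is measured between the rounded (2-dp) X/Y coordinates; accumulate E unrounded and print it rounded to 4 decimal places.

At z = 11.28 mm: the cone contributes a regular 12-gon of circumradius 3.090 (interpolated between r1=4.5 and r2=2.5 at t=0.705); the cube at (12.5, 12.5) (footprint 7×8) is included at this height; the cube at (13.5, 16) is present — its section is the full 26×14 rectangle; the r=9.5 cylinder at (1.5, 5.5) contributes a regular 12-gon of circumradius 9.5; Subtracting the remaining from the first: starting from the cone, the 7×8 cube at (12.5, 12.5) misses the remaining region (no effect); the 26×14 cube at (13.5, 16) misses the remaining region (no effect); the r=9.5 cylinder at (1.5, 5.5) covers all of what remains (removes everything) — nothing remains; the cube at (3.5, 12) (footprint 25×9) is included at this height; Taking the union: only the 25×9 cube at (3.5, 12) is present, so the union is just that shape — 1 connected region. The outline is a single polygon with 4 vertices. Extrusion per mm of travel: 0.4 × 0.24 / (π × 0.875²) = 0.039912. Accumulating E over each segment gives final E = 2.7140.

G0 X3.50 Y12.00 Z11.28
G1 X28.50 Y12.00 E0.9978
G1 X28.50 Y21.00 E1.3570
G1 X3.50 Y21.00 E2.3548
G1 X3.50 Y12.00 E2.7140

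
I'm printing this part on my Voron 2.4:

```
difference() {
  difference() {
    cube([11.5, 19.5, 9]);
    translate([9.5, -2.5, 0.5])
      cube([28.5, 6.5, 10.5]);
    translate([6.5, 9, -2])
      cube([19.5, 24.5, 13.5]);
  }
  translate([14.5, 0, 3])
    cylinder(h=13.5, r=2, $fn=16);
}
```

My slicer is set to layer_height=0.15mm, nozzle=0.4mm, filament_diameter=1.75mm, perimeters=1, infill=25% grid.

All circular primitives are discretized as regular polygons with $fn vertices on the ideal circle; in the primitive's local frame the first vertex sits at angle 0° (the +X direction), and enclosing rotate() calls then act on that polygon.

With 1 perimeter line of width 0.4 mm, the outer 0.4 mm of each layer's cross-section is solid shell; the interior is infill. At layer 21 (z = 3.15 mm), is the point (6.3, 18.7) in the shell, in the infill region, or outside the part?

At z = 3.15 mm: the cube (footprint 11.5×19.5) is included at this height; the cube at (9.5, -2.5) is present — its section is the full 28.5×6.5 rectangle; the cube at (6.5, 9) is present — its section is the full 19.5×24.5 rectangle; Subtracting the remaining from the first: starting from the 11.5×19.5 cube, the 28.5×6.5 cube at (9.5, -2.5) partially overlaps it — only the 8.00 mm² overlap (of its 185.25 mm²) is removed, clipping the outline; the 19.5×24.5 cube at (6.5, 9) partially overlaps it — only the 52.50 mm² overlap (of its 477.75 mm²) is removed, clipping the outline — 1 connected region; the r=2 cylinder at (14.5, 0) gives a regular 16-gon of circumradius 2 (constant along its height); Taking the first minus the rest: starting from the result so far, the r=2 cylinder at (14.5, 0) misses the remaining region (no effect) — 1 connected region. Overall, the cross-section is a single solid region. The nearest boundary edge runs (6.50, 19.50)→(6.50, 9.00); distance from the point to it = 0.20 mm. The point is inside the cross-section, 0.20 mm from the nearest boundary — within the 0.4 mm shell band (1 × 0.4).

shell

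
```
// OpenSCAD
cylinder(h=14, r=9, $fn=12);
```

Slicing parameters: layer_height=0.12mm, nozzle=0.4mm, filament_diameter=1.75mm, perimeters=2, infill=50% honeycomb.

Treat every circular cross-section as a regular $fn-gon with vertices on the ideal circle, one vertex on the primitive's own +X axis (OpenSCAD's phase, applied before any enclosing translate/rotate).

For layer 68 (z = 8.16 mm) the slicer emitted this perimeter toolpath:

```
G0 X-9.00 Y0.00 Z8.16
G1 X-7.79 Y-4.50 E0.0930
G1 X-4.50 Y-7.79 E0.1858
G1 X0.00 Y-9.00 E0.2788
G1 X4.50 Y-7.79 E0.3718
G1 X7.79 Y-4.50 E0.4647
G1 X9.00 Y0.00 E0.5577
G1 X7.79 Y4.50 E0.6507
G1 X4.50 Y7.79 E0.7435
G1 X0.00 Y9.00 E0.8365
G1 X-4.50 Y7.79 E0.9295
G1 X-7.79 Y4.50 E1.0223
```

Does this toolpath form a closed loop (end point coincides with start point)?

no

Start point (G0): (-9.00, 0.00). End point (last G1): the path does not return to the start — open.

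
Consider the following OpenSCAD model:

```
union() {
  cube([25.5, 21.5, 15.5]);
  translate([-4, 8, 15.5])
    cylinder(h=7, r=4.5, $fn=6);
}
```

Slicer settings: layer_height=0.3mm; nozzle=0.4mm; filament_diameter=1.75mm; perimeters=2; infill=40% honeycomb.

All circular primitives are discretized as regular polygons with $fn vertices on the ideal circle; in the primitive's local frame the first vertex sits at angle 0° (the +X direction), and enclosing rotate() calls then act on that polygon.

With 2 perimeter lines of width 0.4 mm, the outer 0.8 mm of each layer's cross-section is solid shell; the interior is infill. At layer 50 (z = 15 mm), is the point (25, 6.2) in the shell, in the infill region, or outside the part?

At z = 15 mm: the cube is present — its section is the full 25.5×21.5 rectangle; the cylinder at (-4, 8) does not reach this height (z outside [15.5, 22.5]); Merging all regions: only the 25.5×21.5 cube is present, so the union is just that shape — 1 connected region. Overall, the cross-section is a single solid region. The nearest boundary edge runs (25.50, 0.00)→(25.50, 21.50); distance from the point to it = 0.50 mm. The point is inside the cross-section, 0.50 mm from the nearest boundary — within the 0.8 mm shell band (2 × 0.4).

shell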